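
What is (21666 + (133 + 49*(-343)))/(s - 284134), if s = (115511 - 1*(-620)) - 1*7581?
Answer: -52/1829 ≈ -0.028431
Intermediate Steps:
s = 108550 (s = (115511 + 620) - 7581 = 116131 - 7581 = 108550)
(21666 + (133 + 49*(-343)))/(s - 284134) = (21666 + (133 + 49*(-343)))/(108550 - 284134) = (21666 + (133 - 16807))/(-175584) = (21666 - 16674)*(-1/175584) = 4992*(-1/175584) = -52/1829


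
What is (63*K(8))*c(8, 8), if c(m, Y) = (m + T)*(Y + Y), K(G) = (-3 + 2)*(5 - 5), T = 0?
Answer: 0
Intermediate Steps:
K(G) = 0 (K(G) = -1*0 = 0)
c(m, Y) = 2*Y*m (c(m, Y) = (m + 0)*(Y + Y) = m*(2*Y) = 2*Y*m)
(63*K(8))*c(8, 8) = (63*0)*(2*8*8) = 0*128 = 0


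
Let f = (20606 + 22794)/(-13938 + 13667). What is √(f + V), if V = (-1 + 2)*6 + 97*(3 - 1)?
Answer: 60*√813/271 ≈ 6.3129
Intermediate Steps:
f = -43400/271 (f = 43400/(-271) = 43400*(-1/271) = -43400/271 ≈ -160.15)
V = 200 (V = 1*6 + 97*2 = 6 + 194 = 200)
√(f + V) = √(-43400/271 + 200) = √(10800/271) = 60*√813/271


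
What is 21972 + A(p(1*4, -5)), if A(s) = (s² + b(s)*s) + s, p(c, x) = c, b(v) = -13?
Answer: 21940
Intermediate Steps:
A(s) = s² - 12*s (A(s) = (s² - 13*s) + s = s² - 12*s)
21972 + A(p(1*4, -5)) = 21972 + (1*4)*(-12 + 1*4) = 21972 + 4*(-12 + 4) = 21972 + 4*(-8) = 21972 - 32 = 21940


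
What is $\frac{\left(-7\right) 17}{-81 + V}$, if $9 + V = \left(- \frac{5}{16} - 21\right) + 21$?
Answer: $\frac{112}{85} \approx 1.3176$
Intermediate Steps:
$V = - \frac{149}{16}$ ($V = -9 + \left(\left(- \frac{5}{16} - 21\right) + 21\right) = -9 + \left(- \frac{341}{16} + 21\right) = -9 - \frac{5}{16} = - \frac{149}{16} \approx -9.3125$)
$\frac{\left(-7\right) 17}{-81 + V} = \frac{\left(-7\right) 17}{-81 - \frac{149}{16}} = - \frac{119}{- \frac{1445}{16}} = \left(-119\right) \left(- \frac{16}{1445}\right) = \frac{112}{85}$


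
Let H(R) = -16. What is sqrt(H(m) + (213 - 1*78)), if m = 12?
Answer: sqrt(119) ≈ 10.909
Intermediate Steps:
sqrt(H(m) + (213 - 1*78)) = sqrt(-16 + (213 - 1*78)) = sqrt(-16 + (213 - 78)) = sqrt(-16 + 135) = sqrt(119)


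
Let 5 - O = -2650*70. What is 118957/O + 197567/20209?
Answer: 39053668348/3748870545 ≈ 10.417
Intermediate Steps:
O = 185505 (O = 5 - (-2650)*70 = 5 - 1*(-185500) = 5 + 185500 = 185505)
118957/O + 197567/20209 = 118957/185505 + 197567/20209 = 39053668348/3748870545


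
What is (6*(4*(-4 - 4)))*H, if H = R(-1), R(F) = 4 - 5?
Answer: 192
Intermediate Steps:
R(F) = -1
H = -1
(6*(4*(-4 - 4)))*H = (6*(4*(-4 - 4)))*(-1) = (6*(4*(-8)))*(-1) = (6*(-32))*(-1) = -192*(-1) = 192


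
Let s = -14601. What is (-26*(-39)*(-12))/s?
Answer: 4056/4867 ≈ 0.83337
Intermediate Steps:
(-26*(-39)*(-12))/s = (-26*(-39)*(-12))/(-14601) = (1014*(-12))*(-1/14601) = -12168*(-1/14601) = 4056/4867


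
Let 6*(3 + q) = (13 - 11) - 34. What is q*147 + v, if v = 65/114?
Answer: -139585/114 ≈ -1224.4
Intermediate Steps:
q = -25/3 (q = -3 + ((13 - 11) - 34)/6 = -3 + (2 - 34)/6 = -3 + (1/6)*(-32) = -3 - 16/3 = -25/3 ≈ -8.3333)
v = 65/114 (v = 65*(1/114) = 65/114 ≈ 0.57018)
q*147 + v = -25/3*147 + 65/114 = -1225 + 65/114 = -139585/114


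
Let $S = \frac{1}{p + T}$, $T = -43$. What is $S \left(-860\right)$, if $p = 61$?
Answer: $- \frac{430}{9} \approx -47.778$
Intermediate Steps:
$S = \frac{1}{18}$ ($S = \frac{1}{61 - 43} = \frac{1}{18} \approx 0.055556$)
$S \left(-860\right) = \frac{1}{18} \left(-860\right) = - \frac{430}{9}$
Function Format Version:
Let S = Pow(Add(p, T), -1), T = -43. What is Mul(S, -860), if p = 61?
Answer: Rational(-430, 9) ≈ -47.778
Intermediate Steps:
S = Rational(1, 18) (S = Pow(Add(61, -43), -1) = Pow(18, -1) = Rational(1, 18) ≈ 0.055556)
Mul(S, -860) = Mul(Rational(1, 18), -860) = Rational(-430, 9)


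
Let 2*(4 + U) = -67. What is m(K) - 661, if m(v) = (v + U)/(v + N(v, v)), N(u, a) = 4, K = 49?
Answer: -70043/106 ≈ -660.78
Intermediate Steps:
U = -75/2 (U = -4 + (½)*(-67) = -4 - 67/2 = -75/2 ≈ -37.500)
m(v) = (-75/2 + v)/(4 + v) (m(v) = (v - 75/2)/(v + 4) = (-75/2 + v)/(4 + v))
m(K) - 661 = (-75/2 + 49)/(4 + 49) - 661 = (23/2)/53 - 661 = (1/53)*(23/2) - 661 = 23/106 - 661 = -70043/106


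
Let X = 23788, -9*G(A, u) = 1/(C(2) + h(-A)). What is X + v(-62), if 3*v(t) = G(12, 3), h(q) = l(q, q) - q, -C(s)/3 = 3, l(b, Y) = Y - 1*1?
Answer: 6422761/270 ≈ 23788.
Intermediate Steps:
l(b, Y) = -1 + Y (l(b, Y) = Y - 1 = -1 + Y)
C(s) = -9 (C(s) = -3*3 = -9)
h(q) = -1 (h(q) = (-1 + q) - q = -1)
G(A, u) = 1/90 (G(A, u) = -1/(9*(-9 - 1)) = -⅑/(-10) = -⅑*(-⅒) = 1/90)
v(t) = 1/270 (v(t) = (⅓)*(1/90) = 1/270)
X + v(-62) = 23788 + 1/270 = 6422761/270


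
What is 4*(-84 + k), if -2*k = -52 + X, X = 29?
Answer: -290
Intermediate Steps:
k = 23/2 (k = -(-52 + 29)/2 = -1/2*(-23) = 23/2 ≈ 11.500)
4*(-84 + k) = 4*(-84 + 23/2) = 4*(-145/2) = -290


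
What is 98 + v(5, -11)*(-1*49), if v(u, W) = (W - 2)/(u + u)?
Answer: 1617/10 ≈ 161.70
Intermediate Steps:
v(u, W) = (-2 + W)/(2*u) (v(u, W) = (-2 + W)/((2*u)) = (-2 + W)*(1/(2*u)) = (-2 + W)/(2*u))
98 + v(5, -11)*(-1*49) = 98 + ((½)*(-2 - 11)/5)*(-1*49) = 98 + ((½)*(⅕)*(-13))*(-49) = 98 - 13/10*(-49) = 98 + 637/10 = 1617/10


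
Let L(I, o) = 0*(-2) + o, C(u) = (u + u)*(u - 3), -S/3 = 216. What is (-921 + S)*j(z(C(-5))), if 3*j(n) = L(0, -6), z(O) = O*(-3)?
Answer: 3138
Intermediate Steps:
S = -648 (S = -3*216 = -648)
C(u) = 2*u*(-3 + u) (C(u) = (2*u)*(-3 + u) = 2*u*(-3 + u))
z(O) = -3*O
L(I, o) = o (L(I, o) = 0 + o = o)
j(n) = -2 (j(n) = (1/3)*(-6) = -2)
(-921 + S)*j(z(C(-5))) = (-921 - 648)*(-2) = -1569*(-2) = 3138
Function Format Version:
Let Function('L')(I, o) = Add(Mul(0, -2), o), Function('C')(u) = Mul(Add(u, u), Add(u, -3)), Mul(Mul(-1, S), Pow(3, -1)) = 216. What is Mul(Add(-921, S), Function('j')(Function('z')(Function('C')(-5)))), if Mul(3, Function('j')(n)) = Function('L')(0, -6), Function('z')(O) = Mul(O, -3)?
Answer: 3138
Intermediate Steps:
S = -648 (S = Mul(-3, 216) = -648)
Function('C')(u) = Mul(2, u, Add(-3, u)) (Function('C')(u) = Mul(Mul(2, u), Add(-3, u)) = Mul(2, u, Add(-3, u)))
Function('z')(O) = Mul(-3, O)
Function('L')(I, o) = o (Function('L')(I, o) = Add(0, o) = o)
Function('j')(n) = -2 (Function('j')(n) = Mul(Rational(1, 3), -6) = -2)
Mul(Add(-921, S), Function('j')(Function('z')(Function('C')(-5)))) = Mul(Add(-921, -648), -2) = Mul(-1569, -2) = 3138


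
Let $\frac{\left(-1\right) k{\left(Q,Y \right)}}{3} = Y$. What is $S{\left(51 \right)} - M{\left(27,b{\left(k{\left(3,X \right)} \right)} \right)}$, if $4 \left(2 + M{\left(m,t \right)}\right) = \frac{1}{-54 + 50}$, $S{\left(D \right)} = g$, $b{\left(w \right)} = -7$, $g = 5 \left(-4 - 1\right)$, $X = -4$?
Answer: $- \frac{367}{16} \approx -22.938$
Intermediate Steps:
$g = -25$ ($g = 5 \left(-5\right) = -25$)
$k{\left(Q,Y \right)} = - 3 Y$
$S{\left(D \right)} = -25$
$M{\left(m,t \right)} = - \frac{33}{16}$ ($M{\left(m,t \right)} = -2 + \frac{1}{4 \left(-54 + 50\right)} = -2 + \frac{1}{4 \left(-4\right)} = -2 + \frac{1}{4} \left(- \frac{1}{4}\right) = -2 - \frac{1}{16} = - \frac{33}{16}$)
$S{\left(51 \right)} - M{\left(27,b{\left(k{\left(3,X \right)} \right)} \right)} = -25 - - \frac{33}{16} = -25 + \frac{33}{16} = - \frac{367}{16}$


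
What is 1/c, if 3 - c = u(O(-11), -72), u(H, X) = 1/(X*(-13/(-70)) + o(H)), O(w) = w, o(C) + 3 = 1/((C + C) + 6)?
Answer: 9203/28169 ≈ 0.32671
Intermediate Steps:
o(C) = -3 + 1/(6 + 2*C) (o(C) = -3 + 1/((C + C) + 6) = -3 + 1/(2*C + 6) = -3 + 1/(6 + 2*C))
u(H, X) = 1/(13*X/70 + (-17 - 6*H)/(2*(3 + H))) (u(H, X) = 1/(X*(-13/(-70)) + (-17 - 6*H)/(2*(3 + H))) = 1/(X*(-13*(-1/70)) + (-17 - 6*H)/(2*(3 + H))) = 1/(X*(13/70) + (-17 - 6*H)/(2*(3 + H))) = 1/(13*X/70 + (-17 - 6*H)/(2*(3 + H))))
c = 28169/9203 (c = 3 - 70*(3 - 11)/(-595 - 210*(-11) + 13*(-72)*(3 - 11)) = 3 - 70*(-8)/(-595 + 2310 + 13*(-72)*(-8)) = 3 - 70*(-8)/(-595 + 2310 + 7488) = 3 - 70*(-8)/9203 = 3 - 1*(-560/9203) = 3 + 560/9203 = 28169/9203 ≈ 3.0608)
1/c = 1/(28169/9203) = 9203/28169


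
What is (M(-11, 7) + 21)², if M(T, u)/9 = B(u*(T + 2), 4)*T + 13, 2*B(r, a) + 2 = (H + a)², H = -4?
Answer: 56169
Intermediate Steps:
B(r, a) = -1 + (-4 + a)²/2
M(T, u) = 117 - 9*T (M(T, u) = 9*((-1 + (-4 + 4)²/2)*T + 13) = 9*((-1 + (½)*0²)*T + 13) = 9*((-1 + (½)*0)*T + 13) = 9*((-1 + 0)*T + 13) = 9*(-T + 13) = 9*(13 - T) = 117 - 9*T)
(M(-11, 7) + 21)² = ((117 - 9*(-11)) + 21)² = ((117 + 99) + 21)² = (216 + 21)² = 237² = 56169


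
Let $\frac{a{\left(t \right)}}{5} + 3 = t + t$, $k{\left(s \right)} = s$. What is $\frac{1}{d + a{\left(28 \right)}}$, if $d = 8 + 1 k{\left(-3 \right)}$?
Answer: $\frac{1}{270} \approx 0.0037037$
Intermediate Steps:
$d = 5$ ($d = 8 + 1 \left(-3\right) = 8 - 3 = 5$)
$a{\left(t \right)} = -15 + 10 t$ ($a{\left(t \right)} = -15 + 5 \left(t + t\right) = -15 + 5 \cdot 2 t = -15 + 10 t$)
$\frac{1}{d + a{\left(28 \right)}} = \frac{1}{5 + \left(-15 + 10 \cdot 28\right)} = \frac{1}{5 + \left(-15 + 280\right)} = \frac{1}{5 + 265} = \frac{1}{270}$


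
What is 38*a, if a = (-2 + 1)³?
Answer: -38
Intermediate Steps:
a = -1 (a = (-1)³ = -1)
38*a = 38*(-1) = -38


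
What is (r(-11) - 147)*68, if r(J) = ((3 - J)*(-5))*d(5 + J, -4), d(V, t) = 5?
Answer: -33796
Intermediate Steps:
r(J) = -75 + 25*J (r(J) = ((3 - J)*(-5))*5 = (-15 + 5*J)*5 = -75 + 25*J)
(r(-11) - 147)*68 = ((-75 + 25*(-11)) - 147)*68 = ((-75 - 275) - 147)*68 = (-350 - 147)*68 = -497*68 = -33796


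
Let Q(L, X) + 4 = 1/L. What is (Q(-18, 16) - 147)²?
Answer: 7392961/324 ≈ 22818.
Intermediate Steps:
Q(L, X) = -4 + 1/L
(Q(-18, 16) - 147)² = ((-4 + 1/(-18)) - 147)² = ((-4 - 1/18) - 147)² = (-73/18 - 147)² = (-2719/18)² = 7392961/324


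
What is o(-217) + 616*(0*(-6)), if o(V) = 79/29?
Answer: 79/29 ≈ 2.7241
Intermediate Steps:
o(V) = 79/29 (o(V) = 79*(1/29) = 79/29)
o(-217) + 616*(0*(-6)) = 79/29 + 616*(0*(-6)) = 79/29 + 616*0 = 79/29 + 0 = 79/29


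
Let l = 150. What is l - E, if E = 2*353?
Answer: -556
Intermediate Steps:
E = 706
l - E = 150 - 1*706 = 150 - 706 = -556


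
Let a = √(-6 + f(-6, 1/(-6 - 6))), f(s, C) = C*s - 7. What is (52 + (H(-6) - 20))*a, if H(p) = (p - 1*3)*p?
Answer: 215*I*√2 ≈ 304.06*I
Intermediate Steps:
f(s, C) = -7 + C*s
H(p) = p*(-3 + p) (H(p) = (p - 3)*p = (-3 + p)*p = p*(-3 + p))
a = 5*I*√2/2 (a = √(-6 + (-7 - 6/(-6 - 6))) = √(-6 + (-7 - 6/(-12))) = √(-6 + (-7 - 1/12*(-6))) = √(-6 + (-7 + ½)) = √(-6 - 13/2) = √(-25/2) = 5*I*√2/2 ≈ 3.5355*I)
(52 + (H(-6) - 20))*a = (52 + (-6*(-3 - 6) - 20))*(5*I*√2/2) = (52 + (-6*(-9) - 20))*(5*I*√2/2) = (52 + (54 - 20))*(5*I*√2/2) = (52 + 34)*(5*I*√2/2) = 86*(5*I*√2/2) = 215*I*√2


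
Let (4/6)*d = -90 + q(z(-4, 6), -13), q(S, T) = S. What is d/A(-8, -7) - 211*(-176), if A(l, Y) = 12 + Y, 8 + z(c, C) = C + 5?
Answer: 371099/10 ≈ 37110.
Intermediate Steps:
z(c, C) = -3 + C (z(c, C) = -8 + (C + 5) = -8 + (5 + C) = -3 + C)
d = -261/2 (d = 3*(-90 + (-3 + 6))/2 = 3*(-90 + 3)/2 = (3/2)*(-87) = -261/2 ≈ -130.50)
d/A(-8, -7) - 211*(-176) = -261/(2*(12 - 7)) - 211*(-176) = -261/2/5 + 37136 = -261/2*⅕ + 37136 = -261/10 + 37136 = 371099/10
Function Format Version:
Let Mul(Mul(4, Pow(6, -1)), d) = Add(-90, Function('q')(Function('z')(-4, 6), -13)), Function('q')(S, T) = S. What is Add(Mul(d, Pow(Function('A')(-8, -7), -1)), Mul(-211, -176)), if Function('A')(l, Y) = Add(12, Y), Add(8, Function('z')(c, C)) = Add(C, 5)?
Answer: Rational(371099, 10) ≈ 37110.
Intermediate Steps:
Function('z')(c, C) = Add(-3, C) (Function('z')(c, C) = Add(-8, Add(C, 5)) = Add(-8, Add(5, C)) = Add(-3, C))
d = Rational(-261, 2) (d = Mul(Rational(3, 2), Add(-90, Add(-3, 6))) = Mul(Rational(3, 2), Add(-90, 3)) = Mul(Rational(3, 2), -87) = Rational(-261, 2) ≈ -130.50)
Add(Mul(d, Pow(Function('A')(-8, -7), -1)), Mul(-211, -176)) = Add(Mul(Rational(-261, 2), Pow(Add(12, -7), -1)), Mul(-211, -176)) = Add(Mul(Rational(-261, 2), Pow(5, -1)), 37136) = Add(Mul(Rational(-261, 2), Rational(1, 5)), 37136) = Add(Rational(-261, 10), 37136) = Rational(371099, 10)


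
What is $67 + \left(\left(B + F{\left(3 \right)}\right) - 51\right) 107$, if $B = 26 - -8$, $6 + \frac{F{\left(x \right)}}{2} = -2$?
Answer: $-3464$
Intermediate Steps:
$F{\left(x \right)} = -16$ ($F{\left(x \right)} = -12 + 2 \left(-2\right) = -12 - 4 = -16$)
$B = 34$ ($B = 26 + 8 = 34$)
$67 + \left(\left(B + F{\left(3 \right)}\right) - 51\right) 107 = 67 + \left(\left(34 - 16\right) - 51\right) 107 = 67 + \left(18 - 51\right) 107 = 67 - 3531 = -3464$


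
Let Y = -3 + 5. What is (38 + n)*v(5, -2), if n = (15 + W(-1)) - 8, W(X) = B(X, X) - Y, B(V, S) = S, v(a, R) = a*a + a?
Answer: 1260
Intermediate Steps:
v(a, R) = a + a**2 (v(a, R) = a**2 + a = a + a**2)
Y = 2
W(X) = -2 + X (W(X) = X - 1*2 = X - 2 = -2 + X)
n = 4 (n = (15 + (-2 - 1)) - 8 = (15 - 3) - 8 = 12 - 8 = 4)
(38 + n)*v(5, -2) = (38 + 4)*(5*(1 + 5)) = 42*(5*6) = 42*30 = 1260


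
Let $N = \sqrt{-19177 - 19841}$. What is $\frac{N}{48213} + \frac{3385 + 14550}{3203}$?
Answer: $\frac{17935}{3203} + \frac{i \sqrt{39018}}{48213} \approx 5.5994 + 0.004097 i$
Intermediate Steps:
$N = i \sqrt{39018}$ ($N = \sqrt{-39018} = i \sqrt{39018} \approx 197.53 i$)
$\frac{N}{48213} + \frac{3385 + 14550}{3203} = \frac{i \sqrt{39018}}{48213} + \frac{3385 + 14550}{3203} = i \sqrt{39018} \cdot \frac{1}{48213} + 17935 \cdot \frac{1}{3203} = \frac{i \sqrt{39018}}{48213} + \frac{17935}{3203} = \frac{17935}{3203} + \frac{i \sqrt{39018}}{48213}$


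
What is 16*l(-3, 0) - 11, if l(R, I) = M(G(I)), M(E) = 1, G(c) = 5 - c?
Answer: 5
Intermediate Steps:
l(R, I) = 1
16*l(-3, 0) - 11 = 16*1 - 11 = 16 - 11 = 5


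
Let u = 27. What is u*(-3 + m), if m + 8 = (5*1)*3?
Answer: 108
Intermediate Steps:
m = 7 (m = -8 + (5*1)*3 = -8 + 5*3 = -8 + 15 = 7)
u*(-3 + m) = 27*(-3 + 7) = 27*4 = 108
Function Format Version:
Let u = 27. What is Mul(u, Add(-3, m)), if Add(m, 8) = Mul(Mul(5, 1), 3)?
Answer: 108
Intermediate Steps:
m = 7 (m = Add(-8, Mul(Mul(5, 1), 3)) = Add(-8, Mul(5, 3)) = Add(-8, 15) = 7)
Mul(u, Add(-3, m)) = Mul(27, Add(-3, 7)) = Mul(27, 4) = 108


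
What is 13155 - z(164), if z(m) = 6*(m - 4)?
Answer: 12195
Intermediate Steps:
z(m) = -24 + 6*m (z(m) = 6*(-4 + m) = -24 + 6*m)
13155 - z(164) = 13155 - (-24 + 6*164) = 13155 - (-24 + 984) = 13155 - 1*960 = 13155 - 960 = 12195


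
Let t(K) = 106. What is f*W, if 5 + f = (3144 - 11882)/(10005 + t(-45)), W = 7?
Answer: -415051/10111 ≈ -41.049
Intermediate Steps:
f = -59293/10111 (f = -5 + (3144 - 11882)/(10005 + 106) = -5 - 8738/10111 = -59293/10111 ≈ -5.8642)
f*W = -59293/10111*7 = -415051/10111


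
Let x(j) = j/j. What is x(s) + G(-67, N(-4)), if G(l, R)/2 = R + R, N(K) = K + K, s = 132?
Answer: -31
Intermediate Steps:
N(K) = 2*K
G(l, R) = 4*R (G(l, R) = 2*(R + R) = 2*(2*R) = 4*R)
x(j) = 1
x(s) + G(-67, N(-4)) = 1 + 4*(2*(-4)) = 1 + 4*(-8) = 1 - 32 = -31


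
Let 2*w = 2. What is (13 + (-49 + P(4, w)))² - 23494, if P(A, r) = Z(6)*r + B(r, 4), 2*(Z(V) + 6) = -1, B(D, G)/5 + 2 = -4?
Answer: -72951/4 ≈ -18238.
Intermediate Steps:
w = 1 (w = (½)*2 = 1)
B(D, G) = -30 (B(D, G) = -10 + 5*(-4) = -10 - 20 = -30)
Z(V) = -13/2 (Z(V) = -6 + (½)*(-1) = -6 - ½ = -13/2)
P(A, r) = -30 - 13*r/2 (P(A, r) = -13*r/2 - 30 = -30 - 13*r/2)
(13 + (-49 + P(4, w)))² - 23494 = (13 + (-49 + (-30 - 13/2*1)))² - 23494 = (13 + (-49 + (-30 - 13/2)))² - 23494 = (13 + (-49 - 73/2))² - 23494 = (13 - 171/2)² - 23494 = (-145/2)² - 23494 = 21025/4 - 23494 = -72951/4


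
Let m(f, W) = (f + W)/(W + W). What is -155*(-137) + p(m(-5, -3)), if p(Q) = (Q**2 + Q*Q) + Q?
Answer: 191159/9 ≈ 21240.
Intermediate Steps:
m(f, W) = (W + f)/(2*W) (m(f, W) = (W + f)/((2*W)) = (W + f)*(1/(2*W)) = (W + f)/(2*W))
p(Q) = Q + 2*Q**2 (p(Q) = (Q**2 + Q**2) + Q = 2*Q**2 + Q = Q + 2*Q**2)
-155*(-137) + p(m(-5, -3)) = -155*(-137) + ((1/2)*(-3 - 5)/(-3))*(1 + 2*((1/2)*(-3 - 5)/(-3))) = 21235 + ((1/2)*(-1/3)*(-8))*(1 + 2*((1/2)*(-1/3)*(-8))) = 21235 + 4*(1 + 2*(4/3))/3 = 21235 + 4*(1 + 8/3)/3 = 21235 + (4/3)*(11/3) = 21235 + 44/9 = 191159/9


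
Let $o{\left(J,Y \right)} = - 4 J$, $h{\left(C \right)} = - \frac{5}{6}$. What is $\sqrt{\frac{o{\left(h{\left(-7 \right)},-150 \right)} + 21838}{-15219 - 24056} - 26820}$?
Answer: $\frac{2 i \sqrt{3723425557278}}{23565} \approx 163.77 i$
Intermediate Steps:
$h{\left(C \right)} = - \frac{5}{6}$ ($h{\left(C \right)} = \left(-5\right) \frac{1}{6} = - \frac{5}{6}$)
$\sqrt{\frac{o{\left(h{\left(-7 \right)},-150 \right)} + 21838}{-15219 - 24056} - 26820} = \sqrt{\frac{\left(-4\right) \left(- \frac{5}{6}\right) + 21838}{-15219 - 24056} - 26820} = \sqrt{\frac{\frac{10}{3} + 21838}{-39275} - 26820} = \sqrt{\frac{65524}{3} \left(- \frac{1}{39275}\right) - 26820} = \sqrt{- \frac{65524}{117825} - 26820} = \sqrt{- \frac{3160132024}{117825}} = \frac{2 i \sqrt{3723425557278}}{23565}$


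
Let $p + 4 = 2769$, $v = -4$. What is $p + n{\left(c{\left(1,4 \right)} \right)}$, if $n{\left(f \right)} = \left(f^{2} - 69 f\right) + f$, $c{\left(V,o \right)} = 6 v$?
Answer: $4973$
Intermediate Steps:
$c{\left(V,o \right)} = -24$ ($c{\left(V,o \right)} = 6 \left(-4\right) = -24$)
$n{\left(f \right)} = f^{2} - 68 f$
$p = 2765$ ($p = -4 + 2769 = 2765$)
$p + n{\left(c{\left(1,4 \right)} \right)} = 2765 - 24 \left(-68 - 24\right) = 2765 - -2208 = 2765 + 2208 = 4973$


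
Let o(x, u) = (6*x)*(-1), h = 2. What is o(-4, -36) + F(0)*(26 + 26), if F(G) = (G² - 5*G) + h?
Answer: 128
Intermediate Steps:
F(G) = 2 + G² - 5*G (F(G) = (G² - 5*G) + 2 = 2 + G² - 5*G)
o(x, u) = -6*x
o(-4, -36) + F(0)*(26 + 26) = -6*(-4) + (2 + 0² - 5*0)*(26 + 26) = 24 + (2 + 0 + 0)*52 = 24 + 2*52 = 24 + 104 = 128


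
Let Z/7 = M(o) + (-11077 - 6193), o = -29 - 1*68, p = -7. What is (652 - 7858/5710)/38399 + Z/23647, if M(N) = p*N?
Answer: -12688074977308/2592400391815 ≈ -4.8943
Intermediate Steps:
o = -97 (o = -29 - 68 = -97)
M(N) = -7*N
Z = -116137 (Z = 7*(-7*(-97) + (-11077 - 6193)) = 7*(679 - 17270) = 7*(-16591) = -116137)
(652 - 7858/5710)/38399 + Z/23647 = (652 - 7858/5710)/38399 - 116137/23647 = (652 - 7858*1/5710)*(1/38399) - 116137*1/23647 = (652 - 3929/2855)*(1/38399) - 116137/23647 = (1857531/2855)*(1/38399) - 116137/23647 = 1857531/109629145 - 116137/23647 = -12688074977308/2592400391815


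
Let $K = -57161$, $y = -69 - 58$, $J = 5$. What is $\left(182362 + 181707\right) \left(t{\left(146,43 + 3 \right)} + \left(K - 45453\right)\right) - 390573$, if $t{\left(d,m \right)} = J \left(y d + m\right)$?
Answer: $-71028068059$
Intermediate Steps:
$y = -127$ ($y = -69 - 58 = -127$)
$t{\left(d,m \right)} = - 635 d + 5 m$ ($t{\left(d,m \right)} = 5 \left(- 127 d + m\right) = 5 \left(m - 127 d\right) = - 635 d + 5 m$)
$\left(182362 + 181707\right) \left(t{\left(146,43 + 3 \right)} + \left(K - 45453\right)\right) - 390573 = \left(182362 + 181707\right) \left(\left(\left(-635\right) 146 + 5 \left(43 + 3\right)\right) - 102614\right) - 390573 = 364069 \left(\left(-92710 + 5 \cdot 46\right) - 102614\right) - 390573 = 364069 \left(\left(-92710 + 230\right) - 102614\right) - 390573 = 364069 \left(-92480 - 102614\right) - 390573 = 364069 \left(-195094\right) - 390573 = -71027677486 - 390573 = -71028068059$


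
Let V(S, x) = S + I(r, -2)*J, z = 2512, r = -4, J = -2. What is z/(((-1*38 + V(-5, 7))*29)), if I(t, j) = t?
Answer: -2512/1015 ≈ -2.4749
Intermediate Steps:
V(S, x) = 8 + S (V(S, x) = S - 4*(-2) = S + 8 = 8 + S)
z/(((-1*38 + V(-5, 7))*29)) = 2512/(((-1*38 + (8 - 5))*29)) = 2512/(((-38 + 3)*29)) = 2512/((-35*29)) = 2512/(-1015) = 2512*(-1/1015) = -2512/1015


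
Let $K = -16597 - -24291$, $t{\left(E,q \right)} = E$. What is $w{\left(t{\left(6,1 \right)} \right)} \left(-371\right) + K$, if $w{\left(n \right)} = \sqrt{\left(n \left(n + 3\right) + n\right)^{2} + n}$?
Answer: $7694 - 371 \sqrt{3606} \approx -14585.0$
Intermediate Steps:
$K = 7694$ ($K = -16597 + 24291 = 7694$)
$w{\left(n \right)} = \sqrt{n + \left(n + n \left(3 + n\right)\right)^{2}}$ ($w{\left(n \right)} = \sqrt{\left(n \left(3 + n\right) + n\right)^{2} + n} = \sqrt{\left(n + n \left(3 + n\right)\right)^{2} + n} = \sqrt{n + \left(n + n \left(3 + n\right)\right)^{2}}$)
$w{\left(t{\left(6,1 \right)} \right)} \left(-371\right) + K = \sqrt{6 \left(1 + 6 \left(4 + 6\right)^{2}\right)} \left(-371\right) + 7694 = \sqrt{6 \left(1 + 6 \cdot 10^{2}\right)} \left(-371\right) + 7694 = \sqrt{6 \left(1 + 6 \cdot 100\right)} \left(-371\right) + 7694 = \sqrt{6 \left(1 + 600\right)} \left(-371\right) + 7694 = \sqrt{6 \cdot 601} \left(-371\right) + 7694 = \sqrt{3606} \left(-371\right) + 7694 = - 371 \sqrt{3606} + 7694 = 7694 - 371 \sqrt{3606}$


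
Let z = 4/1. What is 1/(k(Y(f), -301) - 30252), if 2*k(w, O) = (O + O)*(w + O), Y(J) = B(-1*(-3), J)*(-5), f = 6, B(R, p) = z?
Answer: 1/66369 ≈ 1.5067e-5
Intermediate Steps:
z = 4 (z = 4*1 = 4)
B(R, p) = 4
Y(J) = -20 (Y(J) = 4*(-5) = -20)
k(w, O) = O*(O + w) (k(w, O) = ((O + O)*(w + O))/2 = ((2*O)*(O + w))/2 = (2*O*(O + w))/2 = O*(O + w))
1/(k(Y(f), -301) - 30252) = 1/(-301*(-301 - 20) - 30252) = 1/(-301*(-321) - 30252) = 1/(96621 - 30252) = 1/66369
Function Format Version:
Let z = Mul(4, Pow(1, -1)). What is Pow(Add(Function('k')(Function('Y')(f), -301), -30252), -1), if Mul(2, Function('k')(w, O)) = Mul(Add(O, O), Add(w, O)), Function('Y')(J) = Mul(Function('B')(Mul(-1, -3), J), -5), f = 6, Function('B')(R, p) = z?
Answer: Rational(1, 66369) ≈ 1.5067e-5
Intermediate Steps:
z = 4 (z = Mul(4, 1) = 4)
Function('B')(R, p) = 4
Function('Y')(J) = -20 (Function('Y')(J) = Mul(4, -5) = -20)
Function('k')(w, O) = Mul(O, Add(O, w)) (Function('k')(w, O) = Mul(Rational(1, 2), Mul(Add(O, O), Add(w, O))) = Mul(Rational(1, 2), Mul(Mul(2, O), Add(O, w))) = Mul(Rational(1, 2), Mul(2, O, Add(O, w))) = Mul(O, Add(O, w)))
Pow(Add(Function('k')(Function('Y')(f), -301), -30252), -1) = Pow(Add(Mul(-301, Add(-301, -20)), -30252), -1) = Pow(Add(Mul(-301, -321), -30252), -1) = Pow(Add(96621, -30252), -1) = Pow(66369, -1) = Rational(1, 66369)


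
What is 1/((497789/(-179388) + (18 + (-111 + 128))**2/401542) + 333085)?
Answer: 36015908148/11996258933756411 ≈ 3.0023e-6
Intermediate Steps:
1/((497789/(-179388) + (18 + (-111 + 128))**2/401542) + 333085) = 1/((497789*(-1/179388) + (18 + 17)**2*(1/401542)) + 333085) = 1/((-497789/179388 + 35**2*(1/401542)) + 333085) = 1/((-497789/179388 + 1225*(1/401542)) + 333085) = 1/((-497789/179388 + 1225/401542) + 333085) = 1/(-99831720169/36015908148 + 333085) = 1/(11996258933756411/36015908148) = 36015908148/11996258933756411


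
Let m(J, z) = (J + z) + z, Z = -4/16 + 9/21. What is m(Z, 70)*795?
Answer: 3120375/28 ≈ 1.1144e+5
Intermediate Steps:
Z = 5/28 (Z = -4*1/16 + 9*(1/21) = -1/4 + 3/7 = 5/28 ≈ 0.17857)
m(J, z) = J + 2*z
m(Z, 70)*795 = (5/28 + 2*70)*795 = (5/28 + 140)*795 = (3925/28)*795 = 3120375/28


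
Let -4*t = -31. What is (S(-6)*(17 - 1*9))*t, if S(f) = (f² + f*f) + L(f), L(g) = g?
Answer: 4092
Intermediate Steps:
t = 31/4 (t = -¼*(-31) = 31/4 ≈ 7.7500)
S(f) = f + 2*f² (S(f) = (f² + f*f) + f = (f² + f²) + f = 2*f² + f = f + 2*f²)
(S(-6)*(17 - 1*9))*t = ((-6*(1 + 2*(-6)))*(17 - 1*9))*(31/4) = ((-6*(1 - 12))*(17 - 9))*(31/4) = (-6*(-11)*8)*(31/4) = (66*8)*(31/4) = 528*(31/4) = 4092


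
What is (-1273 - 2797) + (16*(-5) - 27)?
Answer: -4177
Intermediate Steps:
(-1273 - 2797) + (16*(-5) - 27) = -4070 + (-80 - 27) = -4070 - 107 = -4177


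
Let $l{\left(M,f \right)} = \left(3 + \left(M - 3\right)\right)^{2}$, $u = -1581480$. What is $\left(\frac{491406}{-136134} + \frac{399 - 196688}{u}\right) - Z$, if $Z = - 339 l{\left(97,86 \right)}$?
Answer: $\frac{12716841016433929}{3986911080} \approx 3.1896 \cdot 10^{6}$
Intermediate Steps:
$l{\left(M,f \right)} = M^{2}$ ($l{\left(M,f \right)} = \left(3 + \left(M - 3\right)\right)^{2} = \left(3 + \left(-3 + M\right)\right)^{2} = M^{2}$)
$Z = -3189651$ ($Z = - 339 \cdot 97^{2} = \left(-339\right) 9409 = -3189651$)
$\left(\frac{491406}{-136134} + \frac{399 - 196688}{u}\right) - Z = \left(\frac{491406}{-136134} + \frac{399 - 196688}{-1581480}\right) - -3189651 = \left(491406 \left(- \frac{1}{136134}\right) + \left(399 - 196688\right) \left(- \frac{1}{1581480}\right)\right) + 3189651 = \left(- \frac{81901}{22689} - - \frac{196289}{1581480}\right) + 3189651 = \left(- \frac{81901}{22689} + \frac{196289}{1581480}\right) + 3189651 = - \frac{13896799151}{3986911080} + 3189651 = \frac{12716841016433929}{3986911080}$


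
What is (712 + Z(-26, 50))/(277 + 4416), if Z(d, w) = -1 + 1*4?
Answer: 55/361 ≈ 0.15235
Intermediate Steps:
Z(d, w) = 3 (Z(d, w) = -1 + 4 = 3)
(712 + Z(-26, 50))/(277 + 4416) = (712 + 3)/(277 + 4416) = 715/4693 = 715*(1/4693) = 55/361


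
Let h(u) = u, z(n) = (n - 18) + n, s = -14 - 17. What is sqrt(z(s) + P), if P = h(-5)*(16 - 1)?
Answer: I*sqrt(155) ≈ 12.45*I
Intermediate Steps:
s = -31
z(n) = -18 + 2*n (z(n) = (-18 + n) + n = -18 + 2*n)
P = -75 (P = -5*(16 - 1) = -5*15 = -75)
sqrt(z(s) + P) = sqrt((-18 + 2*(-31)) - 75) = sqrt((-18 - 62) - 75) = sqrt(-80 - 75) = sqrt(-155) = I*sqrt(155)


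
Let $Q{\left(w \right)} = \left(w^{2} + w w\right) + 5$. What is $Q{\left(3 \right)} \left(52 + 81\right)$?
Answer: $3059$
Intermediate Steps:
$Q{\left(w \right)} = 5 + 2 w^{2}$ ($Q{\left(w \right)} = \left(w^{2} + w^{2}\right) + 5 = 2 w^{2} + 5 = 5 + 2 w^{2}$)
$Q{\left(3 \right)} \left(52 + 81\right) = \left(5 + 2 \cdot 3^{2}\right) \left(52 + 81\right) = \left(5 + 2 \cdot 9\right) 133 = \left(5 + 18\right) 133 = 23 \cdot 133 = 3059$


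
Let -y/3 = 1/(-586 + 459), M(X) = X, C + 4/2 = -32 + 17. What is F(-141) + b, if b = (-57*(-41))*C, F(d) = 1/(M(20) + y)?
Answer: -101030720/2543 ≈ -39729.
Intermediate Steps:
C = -17 (C = -2 + (-32 + 17) = -2 - 15 = -17)
y = 3/127 (y = -3/(-586 + 459) = -3/(-127) = -3*(-1/127) = 3/127 ≈ 0.023622)
F(d) = 127/2543 (F(d) = 1/(20 + 3/127) = 1/(2543/127) = 127/2543)
b = -39729 (b = -57*(-41)*(-17) = 2337*(-17) = -39729)
F(-141) + b = 127/2543 - 39729 = -101030720/2543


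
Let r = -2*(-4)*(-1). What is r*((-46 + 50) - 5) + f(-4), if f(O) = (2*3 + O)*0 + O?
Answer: 4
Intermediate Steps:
f(O) = O (f(O) = (6 + O)*0 + O = 0 + O = O)
r = -8 (r = 8*(-1) = -8)
r*((-46 + 50) - 5) + f(-4) = -8*((-46 + 50) - 5) - 4 = -8*(4 - 5) - 4 = -8*(-1) - 4 = 8 - 4 = 4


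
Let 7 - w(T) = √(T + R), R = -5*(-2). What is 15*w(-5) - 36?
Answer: 69 - 15*√5 ≈ 35.459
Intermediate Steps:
R = 10
w(T) = 7 - √(10 + T) (w(T) = 7 - √(T + 10) = 7 - √(10 + T))
15*w(-5) - 36 = 15*(7 - √(10 - 5)) - 36 = 15*(7 - √5) - 36 = (105 - 15*√5) - 36 = 69 - 15*√5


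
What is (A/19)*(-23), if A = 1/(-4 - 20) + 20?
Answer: -11017/456 ≈ -24.160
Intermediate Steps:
A = 479/24 (A = 1/(-24) + 20 = -1/24 + 20 = 479/24 ≈ 19.958)
(A/19)*(-23) = ((479/24)/19)*(-23) = ((479/24)*(1/19))*(-23) = (479/456)*(-23) = -11017/456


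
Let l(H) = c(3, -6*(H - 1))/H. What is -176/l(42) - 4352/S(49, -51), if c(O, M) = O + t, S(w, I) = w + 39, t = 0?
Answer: -27648/11 ≈ -2513.5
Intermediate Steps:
S(w, I) = 39 + w
c(O, M) = O (c(O, M) = O + 0 = O)
l(H) = 3/H
-176/l(42) - 4352/S(49, -51) = -176/(3/42) - 4352/(39 + 49) = -176/(3*(1/42)) - 4352/88 = -176/1/14 - 4352*1/88 = -176*14 - 544/11 = -2464 - 544/11 = -27648/11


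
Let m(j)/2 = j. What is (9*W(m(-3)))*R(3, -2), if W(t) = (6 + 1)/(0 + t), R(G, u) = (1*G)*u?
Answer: 63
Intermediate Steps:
m(j) = 2*j
R(G, u) = G*u
W(t) = 7/t
(9*W(m(-3)))*R(3, -2) = (9*(7/((2*(-3)))))*(3*(-2)) = (9*(7/(-6)))*(-6) = (9*(7*(-⅙)))*(-6) = (9*(-7/6))*(-6) = -21/2*(-6) = 63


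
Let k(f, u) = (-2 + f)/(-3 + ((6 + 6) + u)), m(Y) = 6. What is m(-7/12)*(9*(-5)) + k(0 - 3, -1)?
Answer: -2165/8 ≈ -270.63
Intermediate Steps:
k(f, u) = (-2 + f)/(9 + u) (k(f, u) = (-2 + f)/(-3 + (12 + u)) = (-2 + f)/(9 + u))
m(-7/12)*(9*(-5)) + k(0 - 3, -1) = 6*(9*(-5)) + (-2 + (0 - 3))/(9 - 1) = 6*(-45) + (-2 - 3)/8 = -270 + (1/8)*(-5) = -270 - 5/8 = -2165/8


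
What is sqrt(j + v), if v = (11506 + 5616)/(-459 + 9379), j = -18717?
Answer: I*sqrt(93068223785)/2230 ≈ 136.8*I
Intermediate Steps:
v = 8561/4460 (v = 17122/8920 = 17122*(1/8920) = 8561/4460 ≈ 1.9195)
sqrt(j + v) = sqrt(-18717 + 8561/4460) = sqrt(-83469259/4460) = I*sqrt(93068223785)/2230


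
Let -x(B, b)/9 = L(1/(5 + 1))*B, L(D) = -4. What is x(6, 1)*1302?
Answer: 281232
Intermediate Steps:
x(B, b) = 36*B (x(B, b) = -(-36)*B = 36*B)
x(6, 1)*1302 = (36*6)*1302 = 216*1302 = 281232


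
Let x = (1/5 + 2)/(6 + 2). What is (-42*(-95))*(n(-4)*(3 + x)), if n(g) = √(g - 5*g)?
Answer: 52269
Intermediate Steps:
x = 11/40 (x = (⅕ + 2)/8 = (11/5)*(⅛) = 11/40 ≈ 0.27500)
n(g) = 2*√(-g) (n(g) = √(-4*g) = 2*√(-g))
(-42*(-95))*(n(-4)*(3 + x)) = (-42*(-95))*((2*√(-1*(-4)))*(3 + 11/40)) = 3990*((2*√4)*(131/40)) = 3990*((2*2)*(131/40)) = 3990*(4*(131/40)) = 3990*(131/10) = 52269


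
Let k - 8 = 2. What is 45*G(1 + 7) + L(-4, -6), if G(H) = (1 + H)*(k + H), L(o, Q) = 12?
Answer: 7302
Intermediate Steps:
k = 10 (k = 8 + 2 = 10)
G(H) = (1 + H)*(10 + H)
45*G(1 + 7) + L(-4, -6) = 45*(10 + (1 + 7)**2 + 11*(1 + 7)) + 12 = 45*(10 + 8**2 + 11*8) + 12 = 45*(10 + 64 + 88) + 12 = 45*162 + 12 = 7290 + 12 = 7302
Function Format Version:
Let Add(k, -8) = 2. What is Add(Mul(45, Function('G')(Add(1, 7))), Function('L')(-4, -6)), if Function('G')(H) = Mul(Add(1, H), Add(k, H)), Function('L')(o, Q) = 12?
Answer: 7302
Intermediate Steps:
k = 10 (k = Add(8, 2) = 10)
Function('G')(H) = Mul(Add(1, H), Add(10, H))
Add(Mul(45, Function('G')(Add(1, 7))), Function('L')(-4, -6)) = Add(Mul(45, Add(10, Pow(Add(1, 7), 2), Mul(11, Add(1, 7)))), 12) = Add(Mul(45, Add(10, Pow(8, 2), Mul(11, 8))), 12) = Add(Mul(45, Add(10, 64, 88)), 12) = Add(Mul(45, 162), 12) = Add(7290, 12) = 7302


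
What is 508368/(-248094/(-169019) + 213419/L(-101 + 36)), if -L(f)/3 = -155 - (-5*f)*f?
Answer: -5405469465906720/20464272421 ≈ -2.6414e+5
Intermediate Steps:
L(f) = 465 - 15*f**2 (L(f) = -3*(-155 - (-5*f)*f) = -3*(-155 - (-5)*f**2) = -3*(-155 + 5*f**2) = 465 - 15*f**2)
508368/(-248094/(-169019) + 213419/L(-101 + 36)) = 508368/(-248094/(-169019) + 213419/(465 - 15*(-101 + 36)**2)) = 508368/(-248094*(-1/169019) + 213419/(465 - 15*(-65)**2)) = 508368/(248094/169019 + 213419/(465 - 15*4225)) = 508368/(248094/169019 + 213419/(465 - 63375)) = 508368/(248094/169019 + 213419/(-62910)) = 508368/(248094/169019 + 213419*(-1/62910)) = 508368/(248094/169019 - 213419/62910) = 508368/(-20464272421/10632985290) = 508368*(-10632985290/20464272421) = -5405469465906720/20464272421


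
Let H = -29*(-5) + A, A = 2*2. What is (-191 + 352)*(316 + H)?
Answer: 74865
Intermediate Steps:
A = 4
H = 149 (H = -29*(-5) + 4 = 145 + 4 = 149)
(-191 + 352)*(316 + H) = (-191 + 352)*(316 + 149) = 161*465 = 74865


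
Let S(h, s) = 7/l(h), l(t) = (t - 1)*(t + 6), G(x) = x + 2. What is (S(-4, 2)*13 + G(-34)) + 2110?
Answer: 20689/10 ≈ 2068.9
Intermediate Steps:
G(x) = 2 + x
l(t) = (-1 + t)*(6 + t)
S(h, s) = 7/(-6 + h**2 + 5*h)
(S(-4, 2)*13 + G(-34)) + 2110 = ((7/(-6 + (-4)**2 + 5*(-4)))*13 + (2 - 34)) + 2110 = ((7/(-6 + 16 - 20))*13 - 32) + 2110 = ((7/(-10))*13 - 32) + 2110 = ((7*(-1/10))*13 - 32) + 2110 = (-7/10*13 - 32) + 2110 = (-91/10 - 32) + 2110 = -411/10 + 2110 = 20689/10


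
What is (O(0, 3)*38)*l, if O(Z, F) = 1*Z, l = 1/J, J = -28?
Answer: 0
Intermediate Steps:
l = -1/28 (l = 1/(-28) = -1/28 ≈ -0.035714)
O(Z, F) = Z
(O(0, 3)*38)*l = (0*38)*(-1/28) = 0*(-1/28) = 0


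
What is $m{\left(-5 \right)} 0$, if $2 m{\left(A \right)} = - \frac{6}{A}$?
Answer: $0$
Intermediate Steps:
$m{\left(A \right)} = - \frac{3}{A}$ ($m{\left(A \right)} = \frac{\left(-6\right) \frac{1}{A}}{2} = - \frac{3}{A}$)
$m{\left(-5 \right)} 0 = - \frac{3}{-5} \cdot 0 = \left(-3\right) \left(- \frac{1}{5}\right) 0 = \frac{3}{5} \cdot 0 = 0$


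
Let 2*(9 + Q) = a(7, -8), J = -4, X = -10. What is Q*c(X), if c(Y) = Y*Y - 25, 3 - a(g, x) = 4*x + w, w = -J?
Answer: 975/2 ≈ 487.50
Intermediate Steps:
w = 4 (w = -1*(-4) = 4)
a(g, x) = -1 - 4*x (a(g, x) = 3 - (4*x + 4) = 3 - (4 + 4*x) = 3 + (-4 - 4*x) = -1 - 4*x)
c(Y) = -25 + Y² (c(Y) = Y² - 25 = -25 + Y²)
Q = 13/2 (Q = -9 + (-1 - 4*(-8))/2 = -9 + (-1 + 32)/2 = -9 + (½)*31 = -9 + 31/2 = 13/2 ≈ 6.5000)
Q*c(X) = 13*(-25 + (-10)²)/2 = 13*(-25 + 100)/2 = (13/2)*75 = 975/2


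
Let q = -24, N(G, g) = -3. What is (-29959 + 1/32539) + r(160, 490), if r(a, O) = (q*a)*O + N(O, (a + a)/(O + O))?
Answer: -62200315917/32539 ≈ -1.9116e+6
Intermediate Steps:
q = -24 (q = -24*1 = -24)
r(a, O) = -3 - 24*O*a (r(a, O) = (-24*a)*O - 3 = -24*O*a - 3 = -3 - 24*O*a)
(-29959 + 1/32539) + r(160, 490) = (-29959 + 1/32539) + (-3 - 24*490*160) = (-29959 + 1/32539) + (-3 - 1881600) = -974835900/32539 - 1881603 = -62200315917/32539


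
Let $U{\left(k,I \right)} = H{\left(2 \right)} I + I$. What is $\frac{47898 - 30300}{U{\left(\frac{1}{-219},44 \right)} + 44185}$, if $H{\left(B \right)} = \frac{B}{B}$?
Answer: $\frac{17598}{44273} \approx 0.39749$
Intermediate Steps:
$H{\left(B \right)} = 1$
$U{\left(k,I \right)} = 2 I$ ($U{\left(k,I \right)} = 1 I + I = I + I = 2 I$)
$\frac{47898 - 30300}{U{\left(\frac{1}{-219},44 \right)} + 44185} = \frac{47898 - 30300}{2 \cdot 44 + 44185} = \frac{17598}{88 + 44185} = \frac{17598}{44273}$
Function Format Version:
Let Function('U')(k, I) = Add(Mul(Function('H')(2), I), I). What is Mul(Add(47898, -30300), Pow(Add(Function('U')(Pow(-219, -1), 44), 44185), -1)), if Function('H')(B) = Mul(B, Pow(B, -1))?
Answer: Rational(17598, 44273) ≈ 0.39749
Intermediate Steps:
Function('H')(B) = 1
Function('U')(k, I) = Mul(2, I) (Function('U')(k, I) = Add(Mul(1, I), I) = Add(I, I) = Mul(2, I))
Mul(Add(47898, -30300), Pow(Add(Function('U')(Pow(-219, -1), 44), 44185), -1)) = Mul(Add(47898, -30300), Pow(Add(Mul(2, 44), 44185), -1)) = Mul(17598, Pow(Add(88, 44185), -1)) = Mul(17598, Pow(44273, -1)) = Mul(17598, Rational(1, 44273)) = Rational(17598, 44273)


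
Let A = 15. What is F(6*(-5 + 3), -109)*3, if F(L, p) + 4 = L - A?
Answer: -93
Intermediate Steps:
F(L, p) = -19 + L (F(L, p) = -4 + (L - 1*15) = -4 + (L - 15) = -4 + (-15 + L) = -19 + L)
F(6*(-5 + 3), -109)*3 = (-19 + 6*(-5 + 3))*3 = (-19 + 6*(-2))*3 = (-19 - 12)*3 = -31*3 = -93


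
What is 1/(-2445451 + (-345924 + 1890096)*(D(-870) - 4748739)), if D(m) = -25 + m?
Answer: -1/7334254278499 ≈ -1.3635e-13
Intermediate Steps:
1/(-2445451 + (-345924 + 1890096)*(D(-870) - 4748739)) = 1/(-2445451 + (-345924 + 1890096)*((-25 - 870) - 4748739)) = 1/(-2445451 + 1544172*(-895 - 4748739)) = 1/(-2445451 + 1544172*(-4749634)) = 1/(-2445451 - 7334251833048) = 1/(-7334254278499) = -1/7334254278499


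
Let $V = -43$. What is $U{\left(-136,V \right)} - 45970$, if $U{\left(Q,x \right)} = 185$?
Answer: $-45785$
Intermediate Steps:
$U{\left(-136,V \right)} - 45970 = 185 - 45970 = -45785$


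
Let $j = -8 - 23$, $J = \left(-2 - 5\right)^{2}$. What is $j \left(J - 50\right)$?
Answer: $31$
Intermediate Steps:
$J = 49$ ($J = \left(-7\right)^{2} = 49$)
$j = -31$ ($j = -8 - 23 = -31$)
$j \left(J - 50\right) = - 31 \left(49 - 50\right) = \left(-31\right) \left(-1\right) = 31$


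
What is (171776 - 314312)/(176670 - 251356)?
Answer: 71268/37343 ≈ 1.9085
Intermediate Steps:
(171776 - 314312)/(176670 - 251356) = -142536/(-74686) = -142536*(-1/74686) = 71268/37343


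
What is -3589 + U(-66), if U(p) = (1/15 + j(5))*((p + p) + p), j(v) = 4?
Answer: -21971/5 ≈ -4394.2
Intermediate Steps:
U(p) = 61*p/5 (U(p) = (1/15 + 4)*((p + p) + p) = (1/15 + 4)*(2*p + p) = 61*(3*p)/15 = 61*p/5)
-3589 + U(-66) = -3589 + (61/5)*(-66) = -3589 - 4026/5 = -21971/5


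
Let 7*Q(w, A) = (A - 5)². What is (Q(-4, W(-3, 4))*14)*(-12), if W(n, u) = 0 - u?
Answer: -1944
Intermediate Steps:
W(n, u) = -u
Q(w, A) = (-5 + A)²/7 (Q(w, A) = (A - 5)²/7 = (-5 + A)²/7)
(Q(-4, W(-3, 4))*14)*(-12) = (((-5 - 1*4)²/7)*14)*(-12) = (((-5 - 4)²/7)*14)*(-12) = (((⅐)*(-9)²)*14)*(-12) = (((⅐)*81)*14)*(-12) = ((81/7)*14)*(-12) = 162*(-12) = -1944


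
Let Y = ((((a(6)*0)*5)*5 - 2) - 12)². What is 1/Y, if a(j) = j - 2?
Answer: 1/196 ≈ 0.0051020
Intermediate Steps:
a(j) = -2 + j
Y = 196 (Y = (((((-2 + 6)*0)*5)*5 - 2) - 12)² = ((((4*0)*5)*5 - 2) - 12)² = (((0*5)*5 - 2) - 12)² = ((0*5 - 2) - 12)² = ((0 - 2) - 12)² = (-2 - 12)² = (-14)² = 196)
1/Y = 1/196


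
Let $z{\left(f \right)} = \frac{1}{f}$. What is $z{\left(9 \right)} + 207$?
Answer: $\frac{1864}{9} \approx 207.11$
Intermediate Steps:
$z{\left(9 \right)} + 207 = \frac{1}{9} + 207 = \frac{1864}{9}$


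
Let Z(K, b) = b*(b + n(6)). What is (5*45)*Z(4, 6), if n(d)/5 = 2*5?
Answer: 75600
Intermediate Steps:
n(d) = 50 (n(d) = 5*(2*5) = 5*10 = 50)
Z(K, b) = b*(50 + b) (Z(K, b) = b*(b + 50) = b*(50 + b))
(5*45)*Z(4, 6) = (5*45)*(6*(50 + 6)) = 225*(6*56) = 225*336 = 75600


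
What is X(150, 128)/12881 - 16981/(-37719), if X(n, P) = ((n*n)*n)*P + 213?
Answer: 1481348615128/44168949 ≈ 33538.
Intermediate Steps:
X(n, P) = 213 + P*n³ (X(n, P) = (n²*n)*P + 213 = n³*P + 213 = P*n³ + 213 = 213 + P*n³)
X(150, 128)/12881 - 16981/(-37719) = (213 + 128*150³)/12881 - 16981/(-37719) = (213 + 128*3375000)*(1/12881) - 16981*(-1/37719) = (213 + 432000000)*(1/12881) + 16981/37719 = 432000213*(1/12881) + 16981/37719 = 432000213/12881 + 16981/37719 = 1481348615128/44168949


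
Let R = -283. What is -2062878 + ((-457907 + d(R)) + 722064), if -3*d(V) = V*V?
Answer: -5476252/3 ≈ -1.8254e+6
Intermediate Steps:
d(V) = -V²/3 (d(V) = -V*V/3 = -V²/3)
-2062878 + ((-457907 + d(R)) + 722064) = -2062878 + ((-457907 - ⅓*(-283)²) + 722064) = -2062878 + ((-457907 - ⅓*80089) + 722064) = -2062878 + ((-457907 - 80089/3) + 722064) = -2062878 + (-1453810/3 + 722064) = -2062878 + 712382/3 = -5476252/3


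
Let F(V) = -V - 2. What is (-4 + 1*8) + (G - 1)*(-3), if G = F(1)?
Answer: 16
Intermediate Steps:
F(V) = -2 - V
G = -3 (G = -2 - 1*1 = -2 - 1 = -3)
(-4 + 1*8) + (G - 1)*(-3) = (-4 + 1*8) + (-3 - 1)*(-3) = (-4 + 8) - 4*(-3) = 4 + 12 = 16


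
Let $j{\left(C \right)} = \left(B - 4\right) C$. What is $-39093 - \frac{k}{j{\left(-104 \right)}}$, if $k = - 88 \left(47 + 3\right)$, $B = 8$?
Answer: $- \frac{1016693}{26} \approx -39104.0$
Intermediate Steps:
$k = -4400$ ($k = \left(-88\right) 50 = -4400$)
$j{\left(C \right)} = 4 C$ ($j{\left(C \right)} = \left(8 - 4\right) C = 4 C$)
$-39093 - \frac{k}{j{\left(-104 \right)}} = -39093 - - \frac{4400}{4 \left(-104\right)} = -39093 - - \frac{4400}{-416} = -39093 - \left(-4400\right) \left(- \frac{1}{416}\right) = -39093 - \frac{275}{26} = - \frac{1016693}{26}$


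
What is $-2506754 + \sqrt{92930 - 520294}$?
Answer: $-2506754 + 2 i \sqrt{106841} \approx -2.5068 \cdot 10^{6} + 653.73 i$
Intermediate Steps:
$-2506754 + \sqrt{92930 - 520294} = -2506754 + \sqrt{-427364} = -2506754 + 2 i \sqrt{106841}$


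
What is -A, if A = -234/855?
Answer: 26/95 ≈ 0.27368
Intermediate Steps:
A = -26/95 (A = -234*1/855 = -26/95 ≈ -0.27368)
-A = -1*(-26/95) = 26/95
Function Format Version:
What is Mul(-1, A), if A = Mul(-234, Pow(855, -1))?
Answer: Rational(26, 95) ≈ 0.27368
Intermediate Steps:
A = Rational(-26, 95) (A = Mul(-234, Rational(1, 855)) = Rational(-26, 95) ≈ -0.27368)
Mul(-1, A) = Mul(-1, Rational(-26, 95)) = Rational(26, 95)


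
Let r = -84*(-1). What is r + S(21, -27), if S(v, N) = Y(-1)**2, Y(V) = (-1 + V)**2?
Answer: 100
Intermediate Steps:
r = 84
S(v, N) = 16 (S(v, N) = ((-1 - 1)**2)**2 = ((-2)**2)**2 = 4**2 = 16)
r + S(21, -27) = 84 + 16 = 100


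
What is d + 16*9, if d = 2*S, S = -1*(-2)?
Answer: 148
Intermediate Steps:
S = 2
d = 4 (d = 2*2 = 4)
d + 16*9 = 4 + 16*9 = 4 + 144 = 148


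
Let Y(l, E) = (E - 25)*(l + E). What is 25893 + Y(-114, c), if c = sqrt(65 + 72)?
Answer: 28880 - 139*sqrt(137) ≈ 27253.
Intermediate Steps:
c = sqrt(137) ≈ 11.705
Y(l, E) = (-25 + E)*(E + l)
25893 + Y(-114, c) = 25893 + ((sqrt(137))**2 - 25*sqrt(137) - 25*(-114) + sqrt(137)*(-114)) = 25893 + (137 - 25*sqrt(137) + 2850 - 114*sqrt(137)) = 25893 + (2987 - 139*sqrt(137)) = 28880 - 139*sqrt(137)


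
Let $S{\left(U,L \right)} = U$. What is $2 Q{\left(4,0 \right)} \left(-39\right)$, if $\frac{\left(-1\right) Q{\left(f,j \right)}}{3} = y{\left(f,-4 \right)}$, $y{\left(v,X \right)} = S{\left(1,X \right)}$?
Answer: $234$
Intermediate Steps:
$y{\left(v,X \right)} = 1$
$Q{\left(f,j \right)} = -3$ ($Q{\left(f,j \right)} = \left(-3\right) 1 = -3$)
$2 Q{\left(4,0 \right)} \left(-39\right) = 2 \left(-3\right) \left(-39\right) = \left(-6\right) \left(-39\right) = 234$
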